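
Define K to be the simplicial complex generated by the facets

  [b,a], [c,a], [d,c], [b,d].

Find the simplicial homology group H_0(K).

H_0 = Z.

Order the vertices as a < b < c < d. Listing each simplex with vertices in this order, K has dimension 1 with simplices:

  0-simplices (4): a, b, c, d
  1-simplices (4): ab, ac, bd, cd

so the chain groups are C_0 ≅ Z^4, C_1 ≅ Z^4.

Boundary ∂_1: C_1 → C_0 is given by ∂[p,q] = [q] − [p].
As a 4×4 matrix over Z this has rank 3, with invariant factors (1,1,1).

Now H_k = ker ∂_k / im ∂_{k+1}, so:

  H_0: rank C_0 − rank ∂_1 = 4 − 3 = 1, and the invariant factors of ∂_1 are all 1, so H_0 ≅ Z.

(K is a triangulation of the circle S^1.)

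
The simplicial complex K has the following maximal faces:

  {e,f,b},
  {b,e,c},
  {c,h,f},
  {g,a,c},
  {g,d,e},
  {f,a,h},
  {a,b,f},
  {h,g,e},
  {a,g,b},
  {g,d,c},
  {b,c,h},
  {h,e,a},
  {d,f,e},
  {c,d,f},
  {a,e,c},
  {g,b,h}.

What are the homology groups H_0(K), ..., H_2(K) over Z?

Fix the vertex order a < b < c < d < e < f < g < h and write every simplex with vertices in increasing order. Then dim K = 2 and the simplices of K are:

  0-simplices (8): a, b, c, d, e, f, g, h
  1-simplices (24): ab, ac, ae, af, ag, ah, bc, be, bf, bg, bh, cd, ce, cf, cg, ch, de, df, dg, ef, eg, eh, fh, gh
  2-simplices (16): abf, abg, ace, acg, aeh, afh, bce, bch, bef, bgh, cdf, cdg, cfh, def, deg, egh

so the chain groups are C_0 ≅ Z^8, C_1 ≅ Z^24, C_2 ≅ Z^16.

Boundary ∂_1: C_1 → C_0 maps an edge to its endpoints' difference, ∂[p,q] = q − p. For instance
  ∂df = f − d.
The resulting 8×24 matrix has rank 7, and its Smith normal form has invariant factors (1,1,1,1,1,1,1).

Boundary ∂_2: C_2 → C_1 maps a triangle to the signed sum of its edges. For instance
  ∂cfh = fh − ch + cf,
  ∂acg = cg − ag + ac.
As a 24×16 matrix over Z this has rank 15, with invariant factors (1,1,1,1,1,1,1,1,1,1,1,1,1,1,1).

Reading off H_k = ker ∂_k / im ∂_{k+1}:

  H_0: rank C_0 − rank ∂_1 = 8 − 7 = 1, and the invariant factors of ∂_1 are all 1, so H_0 = Z.
  H_1: rank ker ∂_1 − rank ∂_2 = (24 − 7) − 15 = 2, and the invariant factors of ∂_2 are all 1, so H_1 = Z^2.
  H_2: rank ker ∂_2 − rank ∂_3 = (16 − 15) − 0 = 1, and there is no ∂_3, so H_2 = Z.

(K is a triangulation of the torus T^2.)

H_0 ≅ Z,  H_1 ≅ Z^2,  H_2 ≅ Z.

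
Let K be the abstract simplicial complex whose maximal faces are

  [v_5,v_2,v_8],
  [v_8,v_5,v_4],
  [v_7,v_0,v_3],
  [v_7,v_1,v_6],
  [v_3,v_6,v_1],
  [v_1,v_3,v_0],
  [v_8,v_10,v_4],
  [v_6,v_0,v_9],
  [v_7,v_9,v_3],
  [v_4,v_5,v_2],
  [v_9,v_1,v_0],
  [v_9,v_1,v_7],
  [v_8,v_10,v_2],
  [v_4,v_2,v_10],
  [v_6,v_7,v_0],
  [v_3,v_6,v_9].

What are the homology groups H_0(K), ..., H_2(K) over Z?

H_0 = Z^2,  H_1 = Z/2,  H_2 = Z.

We work with the vertex ordering v_0 < v_1 < v_2 < v_3 < v_4 < v_5 < v_6 < v_7 < v_8 < v_9 < v_10. The simplices of K, each written with vertices in increasing order, are:

  0-simplices (11): [v_0], [v_1], [v_2], [v_3], [v_4], [v_5], [v_6], [v_7], [v_8], [v_9], [v_10]
  1-simplices (24): (24 of them)
  2-simplices (16): (16 of them)

Hence C_0 ≅ Z^11, C_1 ≅ Z^24, C_2 ≅ Z^16.

∂_1: C_1 → C_0 is given by ∂[p,q] = [q] − [p]. For instance
  ∂[v_3,v_7] = [v_7] − [v_3].
This gives a 11×24 integer matrix of rank 9; reducing to Smith normal form yields diagonal entries (1,1,1,1,1,1,1,1,1).

∂_2: C_2 → C_1 maps a triangle to the signed sum of its edges. For instance
  ∂[v_1,v_6,v_7] = [v_6,v_7] − [v_1,v_7] + [v_1,v_6],
  ∂[v_0,v_6,v_7] = [v_6,v_7] − [v_0,v_7] + [v_0,v_6].
This gives a 24×16 integer matrix of rank 15; reducing to Smith normal form yields diagonal entries (1,1,1,1,1,1,1,1,1,1,1,1,1,1,2).

From H_k ≅ ker(∂_k) / im(∂_{k+1}) we obtain:

  H_0: rank C_0 − rank ∂_1 = 11 − 9 = 2, and the invariant factors of ∂_1 are all 1, so H_0 = Z^2.
  H_1: rank ker ∂_1 − rank ∂_2 = (24 − 9) − 15 = 0, and ∂_2 has invariant factor 2 > 1, so H_1 = Z/2.
  H_2: rank ker ∂_2 − rank ∂_3 = (16 − 15) − 0 = 1, and there is no ∂_3, so H_2 = Z.

(K is a triangulation of the disjoint union of the real projective plane RP^2 and the 2-sphere S^2.)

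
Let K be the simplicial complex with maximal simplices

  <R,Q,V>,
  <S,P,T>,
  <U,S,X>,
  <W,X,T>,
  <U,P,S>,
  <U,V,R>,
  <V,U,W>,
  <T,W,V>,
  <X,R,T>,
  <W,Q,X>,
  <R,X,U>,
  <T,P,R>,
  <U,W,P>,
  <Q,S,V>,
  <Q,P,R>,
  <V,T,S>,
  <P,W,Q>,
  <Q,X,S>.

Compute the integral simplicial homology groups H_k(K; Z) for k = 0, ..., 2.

H_0 ≅ Z,  H_1 ≅ Z^2,  H_2 ≅ Z.

Fix the vertex order P < Q < R < S < T < U < V < W < X and write every simplex with vertices in increasing order. Then dim K = 2 and the simplices of K are:

  0-simplices (9): P, Q, R, S, T, U, V, W, X
  1-simplices (27): PQ, PR, PS, PT, PU, PW, QR, QS, QV, QW, QX, RT, RU, RV, RX, ST, SU, SV, SX, TV, TW, TX, UV, UW, UX, VW, WX
  2-simplices (18): PQR, PQW, PRT, PST, PSU, PUW, QRV, QSV, QSX, QWX, RTX, RUV, RUX, STV, SUX, TVW, TWX, UVW

giving chain groups C_0 ≅ Z^9, C_1 ≅ Z^27, C_2 ≅ Z^18.

Boundary ∂_1: C_1 → C_0 sends each edge [p,q] (with p < q) to q − p.
As a 9×27 matrix over Z this has rank 8, with invariant factors (1,1,1,1,1,1,1,1).

∂_2: C_2 → C_1 acts by ∂[p,q,r] = [q,r] − [p,r] + [p,q]. For instance
  ∂QRV = RV − QV + QR,
  ∂QSV = SV − QV + QS.
As a 27×18 matrix over Z this has rank 17, with invariant factors (1,1,1,1,1,1,1,1,1,1,1,1,1,1,1,1,1).

From H_k ≅ ker(∂_k) / im(∂_{k+1}) we obtain:

  H_0: rank C_0 − rank ∂_1 = 9 − 8 = 1, and the invariant factors of ∂_1 are all 1, so H_0 ≅ Z.
  H_1: rank ker ∂_1 − rank ∂_2 = (27 − 8) − 17 = 2, and the invariant factors of ∂_2 are all 1, so H_1 ≅ Z^2.
  H_2: rank ker ∂_2 − rank ∂_3 = (18 − 17) − 0 = 1, and there is no ∂_3, so H_2 ≅ Z.

As a check, the Euler characteristic is 9 − 27 + 18 = 0, which agrees with 1 − 2 + 1 = 0.
(K is a triangulation of the torus T^2.)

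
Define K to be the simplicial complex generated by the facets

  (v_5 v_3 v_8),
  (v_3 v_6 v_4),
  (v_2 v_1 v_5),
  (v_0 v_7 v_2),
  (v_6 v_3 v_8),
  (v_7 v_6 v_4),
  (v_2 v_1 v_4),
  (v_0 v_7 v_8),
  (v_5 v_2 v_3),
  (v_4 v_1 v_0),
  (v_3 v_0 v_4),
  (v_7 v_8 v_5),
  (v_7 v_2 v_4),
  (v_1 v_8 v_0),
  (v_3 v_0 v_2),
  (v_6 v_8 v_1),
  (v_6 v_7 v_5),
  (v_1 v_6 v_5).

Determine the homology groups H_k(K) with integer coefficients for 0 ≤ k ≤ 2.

K has 9 vertices, 27 edges, 18 triangles.
rank ∂_0 = 0, rank ∂_1 = 8 ⇒ b_0 = 9 − 0 − 8 = 1; all invariant factors of ∂_1 are 1 so no torsion. So H_0 ≅ Z.
rank ∂_1 = 8, rank ∂_2 = 18 ⇒ b_1 = 27 − 8 − 18 = 1; ∂_2 has invariant factor(s) [2] giving torsion. So H_1 ≅ Z ⊕ Z/2.
rank ∂_2 = 18, rank ∂_3 = 0 ⇒ b_2 = 18 − 18 − 0 = 0. So H_2 ≅ 0.

H_0 ≅ Z,  H_1 ≅ Z ⊕ Z/2,  H_2 = 0.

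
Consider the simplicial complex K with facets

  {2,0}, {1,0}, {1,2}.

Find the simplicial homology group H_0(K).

H_0 ≅ Z.

We work with the vertex ordering 0 < 1 < 2. The simplices of K, each written with vertices in increasing order, are:

  0-simplices (3): [0], [1], [2]
  1-simplices (3): [0,1], [0,2], [1,2]

giving chain groups C_0 ≅ Z^3, C_1 ≅ Z^3.

The boundary map ∂_1: C_1 → C_0 is given by ∂[p,q] = [q] − [p]. For instance
  ∂[0,1] = [1] − [0].
This gives a 3×3 integer matrix of rank 2; reducing to Smith normal form yields diagonal entries (1,1).

From H_k ≅ ker(∂_k) / im(∂_{k+1}) we obtain:

  H_0: rank C_0 − rank ∂_1 = 3 − 2 = 1, and the invariant factors of ∂_1 are all 1, so H_0 ≅ Z.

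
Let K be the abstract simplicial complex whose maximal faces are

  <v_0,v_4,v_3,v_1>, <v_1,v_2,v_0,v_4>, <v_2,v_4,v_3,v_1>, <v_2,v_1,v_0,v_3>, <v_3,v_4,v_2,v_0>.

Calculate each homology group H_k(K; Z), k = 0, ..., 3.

K has 5 vertices, 10 edges, 10 triangles, 5 3-simplices.
rank ∂_0 = 0, rank ∂_1 = 4 ⇒ b_0 = 5 − 0 − 4 = 1; all invariant factors of ∂_1 are 1 so no torsion. So H_0 ≅ Z.
rank ∂_1 = 4, rank ∂_2 = 6 ⇒ b_1 = 10 − 4 − 6 = 0; all invariant factors of ∂_2 are 1 so no torsion. So H_1 ≅ 0.
rank ∂_2 = 6, rank ∂_3 = 4 ⇒ b_2 = 10 − 6 − 4 = 0; all invariant factors of ∂_3 are 1 so no torsion. So H_2 ≅ 0.
rank ∂_3 = 4, rank ∂_4 = 0 ⇒ b_3 = 5 − 4 − 0 = 1. So H_3 ≅ Z.

H_0 ≅ Z,  H_1 = 0,  H_2 = 0,  H_3 ≅ Z.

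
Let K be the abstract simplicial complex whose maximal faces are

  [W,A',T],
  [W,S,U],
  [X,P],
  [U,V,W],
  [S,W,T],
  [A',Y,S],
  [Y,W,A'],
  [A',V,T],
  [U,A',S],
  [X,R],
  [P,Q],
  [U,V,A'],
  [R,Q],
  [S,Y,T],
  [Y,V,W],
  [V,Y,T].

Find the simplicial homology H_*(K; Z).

H_0 = Z^2,  H_1 = Z ⊕ Z_2,  H_2 = 0.

Order the vertices as P < Q < R < S < T < U < V < W < X < Y < A'. Listing each simplex with vertices in this order, K has dimension 2 with simplices:

  0-simplices (11): [P], [Q], [R], [S], [T], [U], [V], [W], [X], [Y], [A']
  1-simplices (22): [P,Q], [P,X], [Q,R], [R,X], [S,T], [S,U], [S,W], [S,Y], [S,A'], [T,V], [T,W], [T,Y], [T,A'], [U,V], [U,W], [U,A'], [V,W], [V,Y], [V,A'], [W,Y], [W,A'], [Y,A']
  2-simplices (12): [S,T,W], [S,T,Y], [S,U,W], [S,U,A'], [S,Y,A'], [T,V,Y], [T,V,A'], [T,W,A'], [U,V,W], [U,V,A'], [V,W,Y], [W,Y,A']

so the chain groups are C_0 ≅ Z^11, C_1 ≅ Z^22, C_2 ≅ Z^12.

The boundary map ∂_1: C_1 → C_0 sends each edge [p,q] (with p < q) to q − p.
This gives a 11×22 integer matrix of rank 9; reducing to Smith normal form yields diagonal entries (1,1,1,1,1,1,1,1,1).

The boundary map ∂_2: C_2 → C_1 acts by ∂[p,q,r] = [q,r] − [p,r] + [p,q]. For instance
  ∂[U,V,A'] = [V,A'] − [U,A'] + [U,V],
  ∂[W,Y,A'] = [Y,A'] − [W,A'] + [W,Y].
The resulting 22×12 matrix has rank 12, and its Smith normal form has invariant factors (1,1,1,1,1,1,1,1,1,1,1,2).

Now H_k = ker ∂_k / im ∂_{k+1}, so:

  H_0: rank C_0 − rank ∂_1 = 11 − 9 = 2, and the invariant factors of ∂_1 are all 1, so H_0 ≅ Z^2.
  H_1: rank ker ∂_1 − rank ∂_2 = (22 − 9) − 12 = 1, and ∂_2 has invariant factor 2 > 1, so H_1 ≅ Z ⊕ Z_2.
  H_2: rank ker ∂_2 − rank ∂_3 = (12 − 12) − 0 = 0, and there is no ∂_3, so H_2 ≅ 0.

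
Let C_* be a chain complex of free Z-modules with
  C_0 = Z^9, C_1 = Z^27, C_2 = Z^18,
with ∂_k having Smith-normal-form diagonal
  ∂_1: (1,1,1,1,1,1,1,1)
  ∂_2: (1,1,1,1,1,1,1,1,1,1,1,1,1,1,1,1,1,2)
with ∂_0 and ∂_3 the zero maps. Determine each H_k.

H_0: b_0 = 9 − 0 − 8 = 1; torsion from ∂_1 factors > 1: none. So H_0 ≅ Z.
H_1: b_1 = 27 − 8 − 18 = 1; torsion from ∂_2 factors > 1: [2]. So H_1 ≅ Z ⊕ Z/2Z.
H_2: b_2 = 18 − 18 − 0 = 0; torsion from ∂_3 factors > 1: none. So H_2 ≅ 0.

H_0 ≅ Z,  H_1 ≅ Z ⊕ Z/2Z,  H_2 = 0.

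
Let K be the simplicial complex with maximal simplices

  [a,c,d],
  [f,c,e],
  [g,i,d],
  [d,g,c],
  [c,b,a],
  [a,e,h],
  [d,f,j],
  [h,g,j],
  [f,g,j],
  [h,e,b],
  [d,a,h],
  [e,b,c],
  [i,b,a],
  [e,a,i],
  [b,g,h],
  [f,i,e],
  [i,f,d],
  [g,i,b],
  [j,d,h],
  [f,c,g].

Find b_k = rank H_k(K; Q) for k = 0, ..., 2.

We work with the vertex ordering a < b < c < d < e < f < g < h < i < j. The simplices of K, each written with vertices in increasing order, are:

  0-simplices (10): a, b, c, d, e, f, g, h, i, j
  1-simplices (30): ab, ac, ad, ae, ah, ai, bc, be, bg, bh, bi, cd, ce, cf, cg, df, dg, dh, di, dj, ef, eh, ei, fg, fi, fj, gh, gi, gj, hj
  2-simplices (20): abc, abi, acd, adh, aeh, aei, bce, beh, bgh, bgi, cdg, cef, cfg, dfi, dfj, dgi, dhj, efi, fgj, ghj

so the chain groups are C_0 ≅ Z^10, C_1 ≅ Z^30, C_2 ≅ Z^20.

Boundary ∂_1: C_1 → C_0 sends each edge [p,q] (with p < q) to q − p.
This gives a 10×30 integer matrix of rank 9; reducing to Smith normal form yields diagonal entries (1,1,1,1,1,1,1,1,1).

Boundary ∂_2: C_2 → C_1 maps a triangle to the signed sum of its edges. For instance
  ∂dfi = fi − di + df,
  ∂abc = bc − ac + ab.
As a 30×20 matrix over Z this has rank 20, with invariant factors (1,1,1,1,1,1,1,1,1,1,1,1,1,1,1,1,1,1,1,2).

From H_k ≅ ker(∂_k) / im(∂_{k+1}) we obtain:

  H_0: rank C_0 − rank ∂_1 = 10 − 9 = 1, and the invariant factors of ∂_1 are all 1, so H_0 ≅ Z.
  H_1: rank ker ∂_1 − rank ∂_2 = (30 − 9) − 20 = 1, and ∂_2 has invariant factor 2 > 1, so H_1 ≅ Z × Z/2.
  H_2: rank ker ∂_2 − rank ∂_3 = (20 − 20) − 0 = 0, and there is no ∂_3, so H_2 ≅ 0.

Hence the Betti numbers are b_0 = 1, b_1 = 1, b_2 = 0.

b_0 = 1, b_1 = 1, b_2 = 0.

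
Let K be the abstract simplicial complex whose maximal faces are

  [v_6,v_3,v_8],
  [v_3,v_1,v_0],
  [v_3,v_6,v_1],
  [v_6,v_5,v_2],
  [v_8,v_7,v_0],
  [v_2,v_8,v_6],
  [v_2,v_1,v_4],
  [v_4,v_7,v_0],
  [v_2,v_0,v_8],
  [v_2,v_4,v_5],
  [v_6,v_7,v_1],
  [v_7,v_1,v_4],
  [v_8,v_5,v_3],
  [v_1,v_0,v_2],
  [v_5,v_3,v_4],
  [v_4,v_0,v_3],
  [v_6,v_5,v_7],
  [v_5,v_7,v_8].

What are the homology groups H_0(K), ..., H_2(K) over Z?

H_0 = Z,  H_1 = Z ⊕ Z/2,  H_2 = 0.

Fix the vertex order v_0 < v_1 < v_2 < v_3 < v_4 < v_5 < v_6 < v_7 < v_8 and write every simplex with vertices in increasing order. Then dim K = 2 and the simplices of K are:

  0-simplices (9): [v_0], [v_1], [v_2], [v_3], [v_4], [v_5], [v_6], [v_7], [v_8]
  1-simplices (27): (27 of them)
  2-simplices (18): (18 of them)

giving chain groups C_0 ≅ Z^9, C_1 ≅ Z^27, C_2 ≅ Z^18.

The boundary map ∂_1: C_1 → C_0 maps an edge to its endpoints' difference, ∂[p,q] = q − p. For instance
  ∂[v_5,v_7] = [v_7] − [v_5].
The resulting 9×27 matrix has rank 8, and its Smith normal form has invariant factors (1,1,1,1,1,1,1,1).

The boundary map ∂_2: C_2 → C_1 maps a triangle to the signed sum of its edges. For instance
  ∂[v_3,v_6,v_8] = [v_6,v_8] − [v_3,v_8] + [v_3,v_6],
  ∂[v_5,v_6,v_7] = [v_6,v_7] − [v_5,v_7] + [v_5,v_6].
This gives a 27×18 integer matrix of rank 18; reducing to Smith normal form yields diagonal entries (1,1,1,1,1,1,1,1,1,1,1,1,1,1,1,1,1,2).

Now H_k = ker ∂_k / im ∂_{k+1}, so:

  H_0: rank C_0 − rank ∂_1 = 9 − 8 = 1, and the invariant factors of ∂_1 are all 1, so H_0 = Z.
  H_1: rank ker ∂_1 − rank ∂_2 = (27 − 8) − 18 = 1, and ∂_2 has invariant factor 2 > 1, so H_1 = Z ⊕ Z/2.
  H_2: rank ker ∂_2 − rank ∂_3 = (18 − 18) − 0 = 0, and there is no ∂_3, so H_2 = 0.

As a check, the Euler characteristic is 9 − 27 + 18 = 0, which agrees with 1 − 1 + 0 = 0.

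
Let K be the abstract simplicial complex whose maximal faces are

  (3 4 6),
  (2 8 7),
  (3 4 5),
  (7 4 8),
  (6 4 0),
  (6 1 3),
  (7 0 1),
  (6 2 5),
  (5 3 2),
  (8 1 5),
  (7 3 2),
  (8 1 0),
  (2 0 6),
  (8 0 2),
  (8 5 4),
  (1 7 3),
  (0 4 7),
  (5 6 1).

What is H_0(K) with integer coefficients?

We work with the vertex ordering 0 < 1 < 2 < 3 < 4 < 5 < 6 < 7 < 8. The simplices of K, each written with vertices in increasing order, are:

  0-simplices (9): [0], [1], [2], [3], [4], [5], [6], [7], [8]
  1-simplices (27): (27 of them)
  2-simplices (18): [0,1,7], [0,1,8], [0,2,6], [0,2,8], [0,4,6], [0,4,7], [1,3,6], [1,3,7], [1,5,6], [1,5,8], [2,3,5], [2,3,7], [2,5,6], [2,7,8], [3,4,5], [3,4,6], [4,5,8], [4,7,8]

so the chain groups are C_0 ≅ Z^9, C_1 ≅ Z^27, C_2 ≅ Z^18.

Boundary ∂_1: C_1 → C_0 sends each edge [p,q] (with p < q) to q − p.
The resulting 9×27 matrix has rank 8, and its Smith normal form has invariant factors (1,1,1,1,1,1,1,1).

Boundary ∂_2: C_2 → C_1 acts by ∂[p,q,r] = [q,r] − [p,r] + [p,q]. For instance
  ∂[2,5,6] = [5,6] − [2,6] + [2,5],
  ∂[1,5,8] = [5,8] − [1,8] + [1,5].
This gives a 27×18 integer matrix of rank 18; reducing to Smith normal form yields diagonal entries (1,1,1,1,1,1,1,1,1,1,1,1,1,1,1,1,1,2).

Computing H_k = (kernel of ∂_k) / (image of ∂_{k+1}):

  H_0: rank C_0 − rank ∂_1 = 9 − 8 = 1, and the invariant factors of ∂_1 are all 1, so H_0 = Z.

H_0 = Z.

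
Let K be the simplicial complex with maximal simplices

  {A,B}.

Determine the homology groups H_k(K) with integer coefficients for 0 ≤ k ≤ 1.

H_0 = Z,  H_1 = 0.

Take the total order A < B on the vertex set. Then K (dimension 1) consists of the simplices:

  0-simplices (2): A, B
  1-simplices (1): AB

Hence C_0 ≅ Z^2, C_1 ≅ Z^1.

Boundary ∂_1: C_1 → C_0 is given by ∂[p,q] = [q] − [p]. For instance
  ∂AB = B − A.
The 2×1 boundary matrix has rank 1 and Smith normal form diag(1).

Reading off H_k = ker ∂_k / im ∂_{k+1}:

  H_0: rank C_0 − rank ∂_1 = 2 − 1 = 1, and the invariant factors of ∂_1 are all 1, so H_0 = Z.
  H_1: rank ker ∂_1 − rank ∂_2 = (1 − 1) − 0 = 0, and there is no ∂_2, so H_1 = 0.

As a check, the Euler characteristic is 2 − 1 = 1, which agrees with 1 − 0 = 1.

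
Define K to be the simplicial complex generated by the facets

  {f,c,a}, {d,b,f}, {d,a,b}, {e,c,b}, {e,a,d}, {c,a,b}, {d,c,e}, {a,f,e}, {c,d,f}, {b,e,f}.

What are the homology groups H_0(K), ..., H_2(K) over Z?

Order the vertices as a < b < c < d < e < f. Listing each simplex with vertices in this order, K has dimension 2 with simplices:

  0-simplices (6): a, b, c, d, e, f
  1-simplices (15): ab, ac, ad, ae, af, bc, bd, be, bf, cd, ce, cf, de, df, ef
  2-simplices (10): abc, abd, acf, ade, aef, bce, bdf, bef, cde, cdf

giving chain groups C_0 ≅ Z^6, C_1 ≅ Z^15, C_2 ≅ Z^10.

Boundary ∂_1: C_1 → C_0 sends each edge [p,q] (with p < q) to q − p. For instance
  ∂ef = f − e.
The 6×15 boundary matrix has rank 5 and Smith normal form diag(1,1,1,1,1).

The boundary map ∂_2: C_2 → C_1 sends each 2-simplex [p,q,r] to [q,r] − [p,r] + [p,q]. For instance
  ∂cde = de − ce + cd,
  ∂aef = ef − af + ae.
As a 15×10 matrix over Z this has rank 10, with invariant factors (1,1,1,1,1,1,1,1,1,2).

From H_k ≅ ker(∂_k) / im(∂_{k+1}) we obtain:

  H_0: rank C_0 − rank ∂_1 = 6 − 5 = 1, and the invariant factors of ∂_1 are all 1, so H_0 ≅ Z.
  H_1: rank ker ∂_1 − rank ∂_2 = (15 − 5) − 10 = 0, and ∂_2 has invariant factor 2 > 1, so H_1 ≅ Z/2Z.
  H_2: rank ker ∂_2 − rank ∂_3 = (10 − 10) − 0 = 0, and there is no ∂_3, so H_2 ≅ 0.

(K is a triangulation of the real projective plane RP^2.)

H_0 = Z,  H_1 = Z/2Z,  H_2 = 0.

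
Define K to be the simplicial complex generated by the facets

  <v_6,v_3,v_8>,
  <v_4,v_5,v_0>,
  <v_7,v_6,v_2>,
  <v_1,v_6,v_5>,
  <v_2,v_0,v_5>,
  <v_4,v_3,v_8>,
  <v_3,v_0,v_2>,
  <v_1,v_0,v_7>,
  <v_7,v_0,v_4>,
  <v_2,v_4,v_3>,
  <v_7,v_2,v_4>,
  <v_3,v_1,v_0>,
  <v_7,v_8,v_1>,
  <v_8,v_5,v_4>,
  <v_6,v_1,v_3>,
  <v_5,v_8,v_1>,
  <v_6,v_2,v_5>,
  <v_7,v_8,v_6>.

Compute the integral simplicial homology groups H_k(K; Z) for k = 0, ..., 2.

Fix the vertex order v_0 < v_1 < v_2 < v_3 < v_4 < v_5 < v_6 < v_7 < v_8 and write every simplex with vertices in increasing order. Then dim K = 2 and the simplices of K are:

  0-simplices (9): [v_0], [v_1], [v_2], [v_3], [v_4], [v_5], [v_6], [v_7], [v_8]
  1-simplices (27): (27 of them)
  2-simplices (18): (18 of them)

giving chain groups C_0 ≅ Z^9, C_1 ≅ Z^27, C_2 ≅ Z^18.

Boundary ∂_1: C_1 → C_0 sends each edge [p,q] (with p < q) to q − p.
The 9×27 boundary matrix has rank 8 and Smith normal form diag(1,1,1,1,1,1,1,1).

∂_2: C_2 → C_1 acts by ∂[p,q,r] = [q,r] − [p,r] + [p,q]. For instance
  ∂[v_2,v_3,v_4] = [v_3,v_4] − [v_2,v_4] + [v_2,v_3],
  ∂[v_4,v_5,v_8] = [v_5,v_8] − [v_4,v_8] + [v_4,v_5].
The 27×18 boundary matrix has rank 18 and Smith normal form diag(1,1,1,1,1,1,1,1,1,1,1,1,1,1,1,1,1,2).

Now H_k = ker ∂_k / im ∂_{k+1}, so:

  H_0: rank C_0 − rank ∂_1 = 9 − 8 = 1, and the invariant factors of ∂_1 are all 1, so H_0 = Z.
  H_1: rank ker ∂_1 − rank ∂_2 = (27 − 8) − 18 = 1, and ∂_2 has invariant factor 2 > 1, so H_1 = Z ⊕ Z/2Z.
  H_2: rank ker ∂_2 − rank ∂_3 = (18 − 18) − 0 = 0, and there is no ∂_3, so H_2 = 0.

H_0 ≅ Z,  H_1 ≅ Z ⊕ Z/2Z,  H_2 = 0.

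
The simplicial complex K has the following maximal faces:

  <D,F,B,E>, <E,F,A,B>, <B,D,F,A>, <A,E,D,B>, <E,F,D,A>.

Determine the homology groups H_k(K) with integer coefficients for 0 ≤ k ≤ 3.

Order the vertices as A < B < D < E < F. Listing each simplex with vertices in this order, K has dimension 3 with simplices:

  0-simplices (5): A, B, D, E, F
  1-simplices (10): AB, AD, AE, AF, BD, BE, BF, DE, DF, EF
  2-simplices (10): ABD, ABE, ABF, ADE, ADF, AEF, BDE, BDF, BEF, DEF
  3-simplices (5): ABDE, ABDF, ABEF, ADEF, BDEF

Hence C_0 ≅ Z^5, C_1 ≅ Z^10, C_2 ≅ Z^10, C_3 ≅ Z^5.

Boundary ∂_1: C_1 → C_0 sends each edge [p,q] (with p < q) to q − p. For instance
  ∂AD = D − A.
The resulting 5×10 matrix has rank 4, and its Smith normal form has invariant factors (1,1,1,1).

Boundary ∂_2: C_2 → C_1 maps a triangle to the signed sum of its edges. For instance
  ∂ADF = DF − AF + AD,
  ∂BDF = DF − BF + BD.
This gives a 10×10 integer matrix of rank 6; reducing to Smith normal form yields diagonal entries (1,1,1,1,1,1).

Boundary ∂_3: C_3 → C_2 sends each 3-simplex σ to the alternating sum Σ_i (−1)^i (σ with its i-th vertex removed). For instance
  ∂ABDF = BDF − ADF + ABF − ABD,
  ∂ABDE = BDE − ADE + ABE − ABD.
The 10×5 boundary matrix has rank 4 and Smith normal form diag(1,1,1,1).

Computing H_k = (kernel of ∂_k) / (image of ∂_{k+1}):

  H_0: rank C_0 − rank ∂_1 = 5 − 4 = 1, and the invariant factors of ∂_1 are all 1, so H_0 = Z.
  H_1: rank ker ∂_1 − rank ∂_2 = (10 − 4) − 6 = 0, and the invariant factors of ∂_2 are all 1, so H_1 = 0.
  H_2: rank ker ∂_2 − rank ∂_3 = (10 − 6) − 4 = 0, and the invariant factors of ∂_3 are all 1, so H_2 = 0.
  H_3: rank ker ∂_3 − rank ∂_4 = (5 − 4) − 0 = 1, and there is no ∂_4, so H_3 = Z.

As a check, the Euler characteristic is 5 − 10 + 10 − 5 = 0, which agrees with 1 − 0 + 0 − 1 = 0.

H_0 = Z,  H_1 = 0,  H_2 = 0,  H_3 = Z.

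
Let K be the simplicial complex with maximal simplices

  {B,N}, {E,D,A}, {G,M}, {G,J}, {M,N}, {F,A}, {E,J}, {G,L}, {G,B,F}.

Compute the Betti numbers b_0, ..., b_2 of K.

b_0 = 1, b_1 = 2, b_2 = 0.

Take the total order A < B < D < E < F < G < J < L < M < N on the vertex set. Then K (dimension 2) consists of the simplices:

  0-simplices (10): A, B, D, E, F, G, J, L, M, N
  1-simplices (13): AD, AE, AF, BF, BG, BN, DE, EJ, FG, GJ, GL, GM, MN
  2-simplices (2): ADE, BFG

Hence C_0 ≅ Z^10, C_1 ≅ Z^13, C_2 ≅ Z^2.

Boundary ∂_1: C_1 → C_0 sends each edge [p,q] (with p < q) to q − p. For instance
  ∂FG = G − F.
As a 10×13 matrix over Z this has rank 9, with invariant factors (1,1,1,1,1,1,1,1,1).

∂_2: C_2 → C_1 maps a triangle to the signed sum of its edges. For instance
  ∂BFG = FG − BG + BF,
  ∂ADE = DE − AE + AD.
As a 13×2 matrix over Z this has rank 2, with invariant factors (1,1).

From H_k ≅ ker(∂_k) / im(∂_{k+1}) we obtain:

  H_0: rank C_0 − rank ∂_1 = 10 − 9 = 1, and the invariant factors of ∂_1 are all 1, so H_0 ≅ Z.
  H_1: rank ker ∂_1 − rank ∂_2 = (13 − 9) − 2 = 2, and the invariant factors of ∂_2 are all 1, so H_1 ≅ Z^2.
  H_2: rank ker ∂_2 − rank ∂_3 = (2 − 2) − 0 = 0, and there is no ∂_3, so H_2 ≅ 0.

As a check, the Euler characteristic is 10 − 13 + 2 = -1, which agrees with 1 − 2 + 0 = -1.

Hence the Betti numbers are b_0 = 1, b_1 = 2, b_2 = 0.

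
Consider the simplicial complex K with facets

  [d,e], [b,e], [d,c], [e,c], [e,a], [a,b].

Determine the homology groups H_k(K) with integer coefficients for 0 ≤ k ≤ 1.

We work with the vertex ordering a < b < c < d < e. The simplices of K, each written with vertices in increasing order, are:

  0-simplices (5): a, b, c, d, e
  1-simplices (6): ab, ae, be, cd, ce, de

so the chain groups are C_0 ≅ Z^5, C_1 ≅ Z^6.

Boundary ∂_1: C_1 → C_0 is given by ∂[p,q] = [q] − [p].
The resulting 5×6 matrix has rank 4, and its Smith normal form has invariant factors (1,1,1,1).

Now H_k = ker ∂_k / im ∂_{k+1}, so:

  H_0: rank C_0 − rank ∂_1 = 5 − 4 = 1, and the invariant factors of ∂_1 are all 1, so H_0 = Z.
  H_1: rank ker ∂_1 − rank ∂_2 = (6 − 4) − 0 = 2, and there is no ∂_2, so H_1 = Z^2.

(K is a triangulation of a wedge of 2 circles.)

H_0 = Z,  H_1 = Z^2.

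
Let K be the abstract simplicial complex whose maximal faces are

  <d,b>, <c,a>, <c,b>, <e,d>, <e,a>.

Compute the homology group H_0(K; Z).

Order the vertices as a < b < c < d < e. Listing each simplex with vertices in this order, K has dimension 1 with simplices:

  0-simplices (5): a, b, c, d, e
  1-simplices (5): ac, ae, bc, bd, de

Hence C_0 ≅ Z^5, C_1 ≅ Z^5.

∂_1: C_1 → C_0 is given by ∂[p,q] = [q] − [p]. For instance
  ∂ae = e − a.
The resulting 5×5 matrix has rank 4, and its Smith normal form has invariant factors (1,1,1,1).

From H_k ≅ ker(∂_k) / im(∂_{k+1}) we obtain:

  H_0: rank C_0 − rank ∂_1 = 5 − 4 = 1, and the invariant factors of ∂_1 are all 1, so H_0 ≅ Z.

H_0 = Z.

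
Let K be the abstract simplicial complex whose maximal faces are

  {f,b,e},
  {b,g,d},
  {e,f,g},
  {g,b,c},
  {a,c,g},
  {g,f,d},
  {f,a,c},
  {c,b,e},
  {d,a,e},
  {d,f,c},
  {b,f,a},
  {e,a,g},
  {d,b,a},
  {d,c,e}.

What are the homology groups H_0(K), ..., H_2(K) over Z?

H_0 = Z,  H_1 = Z^2,  H_2 = Z.

K has 7 vertices, 21 edges, 14 triangles.
rank ∂_0 = 0, rank ∂_1 = 6 ⇒ b_0 = 7 − 0 − 6 = 1; all invariant factors of ∂_1 are 1 so no torsion. So H_0 ≅ Z.
rank ∂_1 = 6, rank ∂_2 = 13 ⇒ b_1 = 21 − 6 − 13 = 2; all invariant factors of ∂_2 are 1 so no torsion. So H_1 ≅ Z^2.
rank ∂_2 = 13, rank ∂_3 = 0 ⇒ b_2 = 14 − 13 − 0 = 1. So H_2 ≅ Z.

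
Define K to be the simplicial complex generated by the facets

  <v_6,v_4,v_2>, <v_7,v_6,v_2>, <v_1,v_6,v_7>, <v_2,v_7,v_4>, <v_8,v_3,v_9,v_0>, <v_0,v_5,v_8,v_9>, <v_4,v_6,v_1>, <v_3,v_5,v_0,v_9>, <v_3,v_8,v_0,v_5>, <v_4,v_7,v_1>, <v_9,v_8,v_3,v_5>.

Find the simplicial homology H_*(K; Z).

H_0 = Z^2,  H_1 = 0,  H_2 = Z,  H_3 = Z.

Fix the vertex order v_0 < v_1 < v_2 < v_3 < v_4 < v_5 < v_6 < v_7 < v_8 < v_9 and write every simplex with vertices in increasing order. Then dim K = 3 and the simplices of K are:

  0-simplices (10): [v_0], [v_1], [v_2], [v_3], [v_4], [v_5], [v_6], [v_7], [v_8], [v_9]
  1-simplices (19): (19 of them)
  2-simplices (16): (16 of them)
  3-simplices (5): [v_0,v_3,v_5,v_8], [v_0,v_3,v_5,v_9], [v_0,v_3,v_8,v_9], [v_0,v_5,v_8,v_9], [v_3,v_5,v_8,v_9]

Hence C_0 ≅ Z^10, C_1 ≅ Z^19, C_2 ≅ Z^16, C_3 ≅ Z^5.

The boundary map ∂_1: C_1 → C_0 maps an edge to its endpoints' difference, ∂[p,q] = q − p.
This gives a 10×19 integer matrix of rank 8; reducing to Smith normal form yields diagonal entries (1,1,1,1,1,1,1,1).

The boundary map ∂_2: C_2 → C_1 sends each 2-simplex [p,q,r] to [q,r] − [p,r] + [p,q]. For instance
  ∂[v_0,v_5,v_9] = [v_5,v_9] − [v_0,v_9] + [v_0,v_5],
  ∂[v_5,v_8,v_9] = [v_8,v_9] − [v_5,v_9] + [v_5,v_8].
As a 19×16 matrix over Z this has rank 11, with invariant factors (1,1,1,1,1,1,1,1,1,1,1).

The boundary map ∂_3: C_3 → C_2 sends each 3-simplex σ to the alternating sum Σ_i (−1)^i (σ with its i-th vertex removed). For instance
  ∂[v_3,v_5,v_8,v_9] = [v_5,v_8,v_9] − [v_3,v_8,v_9] + [v_3,v_5,v_9] − [v_3,v_5,v_8],
  ∂[v_0,v_5,v_8,v_9] = [v_5,v_8,v_9] − [v_0,v_8,v_9] + [v_0,v_5,v_9] − [v_0,v_5,v_8].
As a 16×5 matrix over Z this has rank 4, with invariant factors (1,1,1,1).

Now H_k = ker ∂_k / im ∂_{k+1}, so:

  H_0: rank C_0 − rank ∂_1 = 10 − 8 = 2, and the invariant factors of ∂_1 are all 1, so H_0 ≅ Z^2.
  H_1: rank ker ∂_1 − rank ∂_2 = (19 − 8) − 11 = 0, and the invariant factors of ∂_2 are all 1, so H_1 ≅ 0.
  H_2: rank ker ∂_2 − rank ∂_3 = (16 − 11) − 4 = 1, and the invariant factors of ∂_3 are all 1, so H_2 ≅ Z.
  H_3: rank ker ∂_3 − rank ∂_4 = (5 − 4) − 0 = 1, and there is no ∂_4, so H_3 ≅ Z.

As a check, the Euler characteristic is 10 − 19 + 16 − 5 = 2, which agrees with 2 − 0 + 1 − 1 = 2.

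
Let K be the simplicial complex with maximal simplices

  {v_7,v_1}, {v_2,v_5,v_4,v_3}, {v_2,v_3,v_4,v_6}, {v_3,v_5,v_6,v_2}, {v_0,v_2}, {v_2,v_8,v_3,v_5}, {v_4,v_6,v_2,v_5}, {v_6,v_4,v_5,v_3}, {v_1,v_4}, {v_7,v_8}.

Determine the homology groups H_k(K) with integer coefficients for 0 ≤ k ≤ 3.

H_0 ≅ Z,  H_1 ≅ Z,  H_2 = 0,  H_3 ≅ Z.

Fix the vertex order v_0 < v_1 < v_2 < v_3 < v_4 < v_5 < v_6 < v_7 < v_8 and write every simplex with vertices in increasing order. Then dim K = 3 and the simplices of K are:

  0-simplices (9): [v_0], [v_1], [v_2], [v_3], [v_4], [v_5], [v_6], [v_7], [v_8]
  1-simplices (17): (17 of them)
  2-simplices (13): (13 of them)
  3-simplices (6): [v_2,v_3,v_4,v_5], [v_2,v_3,v_4,v_6], [v_2,v_3,v_5,v_6], [v_2,v_3,v_5,v_8], [v_2,v_4,v_5,v_6], [v_3,v_4,v_5,v_6]

so the chain groups are C_0 ≅ Z^9, C_1 ≅ Z^17, C_2 ≅ Z^13, C_3 ≅ Z^6.

Boundary ∂_1: C_1 → C_0 sends each edge [p,q] (with p < q) to q − p.
The 9×17 boundary matrix has rank 8 and Smith normal form diag(1,1,1,1,1,1,1,1).

Boundary ∂_2: C_2 → C_1 sends each 2-simplex [p,q,r] to [q,r] − [p,r] + [p,q]. For instance
  ∂[v_4,v_5,v_6] = [v_5,v_6] − [v_4,v_6] + [v_4,v_5],
  ∂[v_2,v_4,v_6] = [v_4,v_6] − [v_2,v_6] + [v_2,v_4].
As a 17×13 matrix over Z this has rank 8, with invariant factors (1,1,1,1,1,1,1,1).

∂_3: C_3 → C_2 sends each 3-simplex σ to the alternating sum Σ_i (−1)^i (σ with its i-th vertex removed). For instance
  ∂[v_2,v_3,v_4,v_5] = [v_3,v_4,v_5] − [v_2,v_4,v_5] + [v_2,v_3,v_5] − [v_2,v_3,v_4],
  ∂[v_2,v_3,v_5,v_6] = [v_3,v_5,v_6] − [v_2,v_5,v_6] + [v_2,v_3,v_6] − [v_2,v_3,v_5].
As a 13×6 matrix over Z this has rank 5, with invariant factors (1,1,1,1,1).

Computing H_k = (kernel of ∂_k) / (image of ∂_{k+1}):

  H_0: rank C_0 − rank ∂_1 = 9 − 8 = 1, and the invariant factors of ∂_1 are all 1, so H_0 = Z.
  H_1: rank ker ∂_1 − rank ∂_2 = (17 − 8) − 8 = 1, and the invariant factors of ∂_2 are all 1, so H_1 = Z.
  H_2: rank ker ∂_2 − rank ∂_3 = (13 − 8) − 5 = 0, and the invariant factors of ∂_3 are all 1, so H_2 = 0.
  H_3: rank ker ∂_3 − rank ∂_4 = (6 − 5) − 0 = 1, and there is no ∂_4, so H_3 = Z.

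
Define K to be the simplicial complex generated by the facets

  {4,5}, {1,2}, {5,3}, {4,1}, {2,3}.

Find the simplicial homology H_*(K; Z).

H_0 ≅ Z,  H_1 ≅ Z.

Order the vertices as 1 < 2 < 3 < 4 < 5. Listing each simplex with vertices in this order, K has dimension 1 with simplices:

  0-simplices (5): [1], [2], [3], [4], [5]
  1-simplices (5): [1,2], [1,4], [2,3], [3,5], [4,5]

Hence C_0 ≅ Z^5, C_1 ≅ Z^5.

∂_1: C_1 → C_0 sends each edge [p,q] (with p < q) to q − p. For instance
  ∂[4,5] = [5] − [4].
As a 5×5 matrix over Z this has rank 4, with invariant factors (1,1,1,1).

Now H_k = ker ∂_k / im ∂_{k+1}, so:

  H_0: rank C_0 − rank ∂_1 = 5 − 4 = 1, and the invariant factors of ∂_1 are all 1, so H_0 = Z.
  H_1: rank ker ∂_1 − rank ∂_2 = (5 − 4) − 0 = 1, and there is no ∂_2, so H_1 = Z.

As a check, the Euler characteristic is 5 − 5 = 0, which agrees with 1 − 1 = 0.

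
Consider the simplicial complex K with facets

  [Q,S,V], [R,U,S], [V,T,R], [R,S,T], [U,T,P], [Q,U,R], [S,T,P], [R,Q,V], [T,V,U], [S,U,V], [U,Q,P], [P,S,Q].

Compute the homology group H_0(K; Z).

Order the vertices as P < Q < R < S < T < U < V. Listing each simplex with vertices in this order, K has dimension 2 with simplices:

  0-simplices (7): P, Q, R, S, T, U, V
  1-simplices (18): PQ, PS, PT, PU, QR, QS, QU, QV, RS, RT, RU, RV, ST, SU, SV, TU, TV, UV
  2-simplices (12): PQS, PQU, PST, PTU, QRU, QRV, QSV, RST, RSU, RTV, SUV, TUV

giving chain groups C_0 ≅ Z^7, C_1 ≅ Z^18, C_2 ≅ Z^12.

Boundary ∂_1: C_1 → C_0 maps an edge to its endpoints' difference, ∂[p,q] = q − p. For instance
  ∂ST = T − S.
This gives a 7×18 integer matrix of rank 6; reducing to Smith normal form yields diagonal entries (1,1,1,1,1,1).

∂_2: C_2 → C_1 acts by ∂[p,q,r] = [q,r] − [p,r] + [p,q]. For instance
  ∂PQU = QU − PU + PQ,
  ∂QRU = RU − QU + QR.
This gives a 18×12 integer matrix of rank 12; reducing to Smith normal form yields diagonal entries (1,1,1,1,1,1,1,1,1,1,1,2).

From H_k ≅ ker(∂_k) / im(∂_{k+1}) we obtain:

  H_0: rank C_0 − rank ∂_1 = 7 − 6 = 1, and the invariant factors of ∂_1 are all 1, so H_0 ≅ Z.

(K is a triangulation of the real projective plane RP^2.)

H_0 ≅ Z.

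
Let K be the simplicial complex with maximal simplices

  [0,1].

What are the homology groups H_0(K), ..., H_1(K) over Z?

H_0 ≅ Z,  H_1 = 0.

We work with the vertex ordering 0 < 1. The simplices of K, each written with vertices in increasing order, are:

  0-simplices (2): [0], [1]
  1-simplices (1): [0,1]

so the chain groups are C_0 ≅ Z^2, C_1 ≅ Z^1.

The boundary map ∂_1: C_1 → C_0 is given by ∂[p,q] = [q] − [p].
This gives a 2×1 integer matrix of rank 1; reducing to Smith normal form yields diagonal entries (1).

Now H_k = ker ∂_k / im ∂_{k+1}, so:

  H_0: rank C_0 − rank ∂_1 = 2 − 1 = 1, and the invariant factors of ∂_1 are all 1, so H_0 = Z.
  H_1: rank ker ∂_1 − rank ∂_2 = (1 − 1) − 0 = 0, and there is no ∂_2, so H_1 = 0.

As a check, the Euler characteristic is 2 − 1 = 1, which agrees with 1 − 0 = 1.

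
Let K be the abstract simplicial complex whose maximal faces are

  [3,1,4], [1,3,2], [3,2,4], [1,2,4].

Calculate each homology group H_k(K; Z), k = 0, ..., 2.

H_0 ≅ Z,  H_1 = 0,  H_2 ≅ Z.

Fix the vertex order 1 < 2 < 3 < 4 and write every simplex with vertices in increasing order. Then dim K = 2 and the simplices of K are:

  0-simplices (4): [1], [2], [3], [4]
  1-simplices (6): [1,2], [1,3], [1,4], [2,3], [2,4], [3,4]
  2-simplices (4): [1,2,3], [1,2,4], [1,3,4], [2,3,4]

so the chain groups are C_0 ≅ Z^4, C_1 ≅ Z^6, C_2 ≅ Z^4.

∂_1: C_1 → C_0 maps an edge to its endpoints' difference, ∂[p,q] = q − p. For instance
  ∂[3,4] = [4] − [3].
The 4×6 boundary matrix has rank 3 and Smith normal form diag(1,1,1).

Boundary ∂_2: C_2 → C_1 acts by ∂[p,q,r] = [q,r] − [p,r] + [p,q]. For instance
  ∂[1,2,3] = [2,3] − [1,3] + [1,2],
  ∂[1,2,4] = [2,4] − [1,4] + [1,2].
The resulting 6×4 matrix has rank 3, and its Smith normal form has invariant factors (1,1,1).

Now H_k = ker ∂_k / im ∂_{k+1}, so:

  H_0: rank C_0 − rank ∂_1 = 4 − 3 = 1, and the invariant factors of ∂_1 are all 1, so H_0 = Z.
  H_1: rank ker ∂_1 − rank ∂_2 = (6 − 3) − 3 = 0, and the invariant factors of ∂_2 are all 1, so H_1 = 0.
  H_2: rank ker ∂_2 − rank ∂_3 = (4 − 3) − 0 = 1, and there is no ∂_3, so H_2 = Z.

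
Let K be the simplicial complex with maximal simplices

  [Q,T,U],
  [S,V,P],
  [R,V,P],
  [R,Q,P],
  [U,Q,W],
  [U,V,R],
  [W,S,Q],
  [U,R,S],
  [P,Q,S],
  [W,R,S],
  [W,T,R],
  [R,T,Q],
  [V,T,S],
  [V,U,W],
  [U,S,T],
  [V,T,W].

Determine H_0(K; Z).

Take the total order P < Q < R < S < T < U < V < W on the vertex set. Then K (dimension 2) consists of the simplices:

  0-simplices (8): P, Q, R, S, T, U, V, W
  1-simplices (24): PQ, PR, PS, PV, QR, QS, QT, QU, QW, RS, RT, RU, RV, RW, ST, SU, SV, SW, TU, TV, TW, UV, UW, VW
  2-simplices (16): PQR, PQS, PRV, PSV, QRT, QSW, QTU, QUW, RSU, RSW, RTW, RUV, STU, STV, TVW, UVW

so the chain groups are C_0 ≅ Z^8, C_1 ≅ Z^24, C_2 ≅ Z^16.

Boundary ∂_1: C_1 → C_0 sends each edge [p,q] (with p < q) to q − p.
This gives a 8×24 integer matrix of rank 7; reducing to Smith normal form yields diagonal entries (1,1,1,1,1,1,1).

∂_2: C_2 → C_1 sends each 2-simplex [p,q,r] to [q,r] − [p,r] + [p,q]. For instance
  ∂QUW = UW − QW + QU,
  ∂PRV = RV − PV + PR.
The resulting 24×16 matrix has rank 15, and its Smith normal form has invariant factors (1,1,1,1,1,1,1,1,1,1,1,1,1,1,1).

From H_k ≅ ker(∂_k) / im(∂_{k+1}) we obtain:

  H_0: rank C_0 − rank ∂_1 = 8 − 7 = 1, and the invariant factors of ∂_1 are all 1, so H_0 = Z.

(K is a triangulation of the torus T^2.)

H_0 = Z.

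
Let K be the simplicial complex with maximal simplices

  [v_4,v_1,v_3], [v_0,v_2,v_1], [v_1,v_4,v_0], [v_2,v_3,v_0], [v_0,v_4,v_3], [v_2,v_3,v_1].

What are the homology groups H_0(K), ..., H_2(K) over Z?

We work with the vertex ordering v_0 < v_1 < v_2 < v_3 < v_4. The simplices of K, each written with vertices in increasing order, are:

  0-simplices (5): [v_0], [v_1], [v_2], [v_3], [v_4]
  1-simplices (9): [v_0,v_1], [v_0,v_2], [v_0,v_3], [v_0,v_4], [v_1,v_2], [v_1,v_3], [v_1,v_4], [v_2,v_3], [v_3,v_4]
  2-simplices (6): [v_0,v_1,v_2], [v_0,v_1,v_4], [v_0,v_2,v_3], [v_0,v_3,v_4], [v_1,v_2,v_3], [v_1,v_3,v_4]

Hence C_0 ≅ Z^5, C_1 ≅ Z^9, C_2 ≅ Z^6.

The boundary map ∂_1: C_1 → C_0 sends each edge [p,q] (with p < q) to q − p.
This gives a 5×9 integer matrix of rank 4; reducing to Smith normal form yields diagonal entries (1,1,1,1).

∂_2: C_2 → C_1 acts by ∂[p,q,r] = [q,r] − [p,r] + [p,q]. For instance
  ∂[v_1,v_2,v_3] = [v_2,v_3] − [v_1,v_3] + [v_1,v_2],
  ∂[v_0,v_3,v_4] = [v_3,v_4] − [v_0,v_4] + [v_0,v_3].
As a 9×6 matrix over Z this has rank 5, with invariant factors (1,1,1,1,1).

Reading off H_k = ker ∂_k / im ∂_{k+1}:

  H_0: rank C_0 − rank ∂_1 = 5 − 4 = 1, and the invariant factors of ∂_1 are all 1, so H_0 ≅ Z.
  H_1: rank ker ∂_1 − rank ∂_2 = (9 − 4) − 5 = 0, and the invariant factors of ∂_2 are all 1, so H_1 ≅ 0.
  H_2: rank ker ∂_2 − rank ∂_3 = (6 − 5) − 0 = 1, and there is no ∂_3, so H_2 ≅ Z.

As a check, the Euler characteristic is 5 − 9 + 6 = 2, which agrees with 1 − 0 + 1 = 2.
(K is a triangulation of the 2-sphere S^2.)

H_0 = Z,  H_1 = 0,  H_2 = Z.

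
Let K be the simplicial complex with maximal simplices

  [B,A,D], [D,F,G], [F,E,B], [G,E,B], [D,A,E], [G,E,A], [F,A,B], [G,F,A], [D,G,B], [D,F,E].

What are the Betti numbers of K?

b_0 = 1, b_1 = 0, b_2 = 0.

K has 6 vertices, 15 edges, 10 triangles.
rank ∂_0 = 0, rank ∂_1 = 5 ⇒ b_0 = 6 − 0 − 5 = 1; all invariant factors of ∂_1 are 1 so no torsion. So H_0 ≅ Z.
rank ∂_1 = 5, rank ∂_2 = 10 ⇒ b_1 = 15 − 5 − 10 = 0; ∂_2 has invariant factor(s) [2] giving torsion. So H_1 ≅ Z/2Z.
rank ∂_2 = 10, rank ∂_3 = 0 ⇒ b_2 = 10 − 10 − 0 = 0. So H_2 ≅ 0.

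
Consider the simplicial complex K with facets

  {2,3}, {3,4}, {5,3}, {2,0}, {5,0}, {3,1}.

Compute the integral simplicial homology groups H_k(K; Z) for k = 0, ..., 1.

We work with the vertex ordering 0 < 1 < 2 < 3 < 4 < 5. The simplices of K, each written with vertices in increasing order, are:

  0-simplices (6): [0], [1], [2], [3], [4], [5]
  1-simplices (6): [0,2], [0,5], [1,3], [2,3], [3,4], [3,5]

giving chain groups C_0 ≅ Z^6, C_1 ≅ Z^6.

∂_1: C_1 → C_0 maps an edge to its endpoints' difference, ∂[p,q] = q − p.
This gives a 6×6 integer matrix of rank 5; reducing to Smith normal form yields diagonal entries (1,1,1,1,1).

Reading off H_k = ker ∂_k / im ∂_{k+1}:

  H_0: rank C_0 − rank ∂_1 = 6 − 5 = 1, and the invariant factors of ∂_1 are all 1, so H_0 = Z.
  H_1: rank ker ∂_1 − rank ∂_2 = (6 − 5) − 0 = 1, and there is no ∂_2, so H_1 = Z.

H_0 ≅ Z,  H_1 ≅ Z.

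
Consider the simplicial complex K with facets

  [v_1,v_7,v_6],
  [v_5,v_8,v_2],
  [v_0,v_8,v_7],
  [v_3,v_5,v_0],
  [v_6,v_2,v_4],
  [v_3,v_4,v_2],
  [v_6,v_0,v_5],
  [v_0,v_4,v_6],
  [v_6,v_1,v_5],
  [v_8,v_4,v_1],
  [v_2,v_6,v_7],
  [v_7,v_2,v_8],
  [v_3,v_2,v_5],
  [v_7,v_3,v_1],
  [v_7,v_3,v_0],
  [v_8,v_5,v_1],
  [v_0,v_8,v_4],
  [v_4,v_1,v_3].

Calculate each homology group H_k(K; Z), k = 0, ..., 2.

H_0 = Z,  H_1 = Z^2,  H_2 = Z.

We work with the vertex ordering v_0 < v_1 < v_2 < v_3 < v_4 < v_5 < v_6 < v_7 < v_8. The simplices of K, each written with vertices in increasing order, are:

  0-simplices (9): [v_0], [v_1], [v_2], [v_3], [v_4], [v_5], [v_6], [v_7], [v_8]
  1-simplices (27): (27 of them)
  2-simplices (18): (18 of them)

giving chain groups C_0 ≅ Z^9, C_1 ≅ Z^27, C_2 ≅ Z^18.

The boundary map ∂_1: C_1 → C_0 sends each edge [p,q] (with p < q) to q − p. For instance
  ∂[v_1,v_4] = [v_4] − [v_1].
The resulting 9×27 matrix has rank 8, and its Smith normal form has invariant factors (1,1,1,1,1,1,1,1).

The boundary map ∂_2: C_2 → C_1 sends each 2-simplex [p,q,r] to [q,r] − [p,r] + [p,q]. For instance
  ∂[v_1,v_4,v_8] = [v_4,v_8] − [v_1,v_8] + [v_1,v_4],
  ∂[v_0,v_3,v_7] = [v_3,v_7] − [v_0,v_7] + [v_0,v_3].
The resulting 27×18 matrix has rank 17, and its Smith normal form has invariant factors (1,1,1,1,1,1,1,1,1,1,1,1,1,1,1,1,1).

Now H_k = ker ∂_k / im ∂_{k+1}, so:

  H_0: rank C_0 − rank ∂_1 = 9 − 8 = 1, and the invariant factors of ∂_1 are all 1, so H_0 = Z.
  H_1: rank ker ∂_1 − rank ∂_2 = (27 − 8) − 17 = 2, and the invariant factors of ∂_2 are all 1, so H_1 = Z^2.
  H_2: rank ker ∂_2 − rank ∂_3 = (18 − 17) − 0 = 1, and there is no ∂_3, so H_2 = Z.

As a check, the Euler characteristic is 9 − 27 + 18 = 0, which agrees with 1 − 2 + 1 = 0.
(K is a triangulation of the torus T^2.)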